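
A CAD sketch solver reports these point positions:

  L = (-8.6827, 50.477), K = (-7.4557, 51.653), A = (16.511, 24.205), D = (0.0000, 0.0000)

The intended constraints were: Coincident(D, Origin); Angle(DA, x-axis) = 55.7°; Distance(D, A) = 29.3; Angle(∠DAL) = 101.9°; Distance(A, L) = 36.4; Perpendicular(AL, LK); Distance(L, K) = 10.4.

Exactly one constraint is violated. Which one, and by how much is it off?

Distance(L, K) = 10.4 — off by 8.70.

D = (0.00, 0.00) ✓; DA at 55.70° ✓; |DA| = 29.30 ✓; ∠DAL = 101.9° ✓; |AL| = 36.40 ✓; ∠(AL, LK) = 90.02° ✓; |LK| = 1.700 ✗.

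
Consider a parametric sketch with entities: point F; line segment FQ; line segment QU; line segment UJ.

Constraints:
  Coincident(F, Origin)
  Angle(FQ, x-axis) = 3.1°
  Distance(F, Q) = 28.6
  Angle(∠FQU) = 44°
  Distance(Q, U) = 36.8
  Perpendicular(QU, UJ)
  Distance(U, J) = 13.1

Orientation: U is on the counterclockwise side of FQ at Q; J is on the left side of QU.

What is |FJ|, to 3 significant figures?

17.6

F is at the origin; FQ runs at 3.1° with length 28.6, so Q = 28.6·(cos 3.1°, sin 3.1°) = (28.6, 1.55). ∠FQU = 44.0°, so QU runs at 3.1° + (180° − 44.0°) = 139° from the x-axis; with |QU| = 36.8, U = Q + 36.8·(cos 139°, sin 139°) = (0.743, 25.6). The perpendicularity gives UJ at right angles to QU; with |UJ| = 13.1 on the left of QU, J = U + 13.1·(-0.655, -0.756) = (-7.83, 15.7). Then |FJ| = |J − F| = 17.6.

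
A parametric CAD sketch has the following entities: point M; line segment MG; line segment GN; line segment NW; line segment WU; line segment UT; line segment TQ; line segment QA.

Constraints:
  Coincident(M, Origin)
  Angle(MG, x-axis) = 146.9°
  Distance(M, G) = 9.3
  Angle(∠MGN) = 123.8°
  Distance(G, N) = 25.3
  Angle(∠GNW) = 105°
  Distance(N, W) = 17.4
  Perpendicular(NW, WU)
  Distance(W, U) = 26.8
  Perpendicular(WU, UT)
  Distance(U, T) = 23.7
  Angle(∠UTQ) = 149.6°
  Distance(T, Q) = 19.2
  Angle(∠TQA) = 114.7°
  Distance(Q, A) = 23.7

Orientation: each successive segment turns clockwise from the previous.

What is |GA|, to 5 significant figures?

33.940

M is at the origin; MG runs at 146.9° with length 9.3, so G = (-7.7908, 5.0787). ∠MGN = 123.8° gives GN at 90.700° from the x-axis; with |GN| = 25.3, N = (-8.0999, 30.377). ∠GNW = 105.0° gives NW at 15.700° from the x-axis; with |NW| = 17.4, W = (8.6510, 35.085). NW ⟂ WU, so WU runs at -74.300°; with |WU| = 26.8, U = (15.903, 9.2852). WU is perpendicular to UT, so UT runs at -164.30°; with |UT| = 23.7, T = (-6.9127, 2.8719). ∠UTQ = 149.6° gives TQ at 165.30° from the x-axis; with |TQ| = 19.2, Q = (-25.484, 7.7441). ∠TQA = 114.7° gives QA at 100.00° from the x-axis; with |QA| = 23.7, A = (-29.600, 31.084). Then |GA| = |A − G| = 33.940.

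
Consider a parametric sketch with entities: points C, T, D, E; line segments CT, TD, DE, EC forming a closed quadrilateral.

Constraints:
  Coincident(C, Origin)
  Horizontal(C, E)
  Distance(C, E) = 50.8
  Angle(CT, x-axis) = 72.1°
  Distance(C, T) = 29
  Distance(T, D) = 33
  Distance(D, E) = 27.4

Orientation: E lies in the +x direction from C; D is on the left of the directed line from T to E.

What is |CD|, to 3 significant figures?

49.2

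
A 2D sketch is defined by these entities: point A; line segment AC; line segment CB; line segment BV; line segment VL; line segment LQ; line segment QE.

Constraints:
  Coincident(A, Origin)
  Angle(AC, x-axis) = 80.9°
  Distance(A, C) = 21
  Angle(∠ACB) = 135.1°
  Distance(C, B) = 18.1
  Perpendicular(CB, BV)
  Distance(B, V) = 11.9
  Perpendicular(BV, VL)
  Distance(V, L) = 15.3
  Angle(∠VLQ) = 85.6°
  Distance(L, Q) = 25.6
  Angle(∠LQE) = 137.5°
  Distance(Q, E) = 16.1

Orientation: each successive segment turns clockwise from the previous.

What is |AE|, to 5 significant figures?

50.416

∠VLQ = 85.6° gives LQ at 121.60° from the x-axis; with |LQ| = 25.6, Q = (-0.83283, 34.558). ∠LQE = 137.5° gives QE at 79.100° from the x-axis; with |QE| = 16.1, E = (2.2116, 50.368). Then |AE| = |E − A| = 50.416.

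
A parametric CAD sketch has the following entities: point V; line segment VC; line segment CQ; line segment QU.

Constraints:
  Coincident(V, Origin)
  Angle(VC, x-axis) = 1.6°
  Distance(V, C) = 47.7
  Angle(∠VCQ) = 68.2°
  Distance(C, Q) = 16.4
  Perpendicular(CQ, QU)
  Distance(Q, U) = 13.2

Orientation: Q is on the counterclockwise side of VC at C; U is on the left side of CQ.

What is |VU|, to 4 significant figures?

31.12

V is at the origin; VC runs at 1.6° with length 47.7, so C = 47.7·(cos 1.6°, sin 1.6°) = (47.68, 1.332). ∠VCQ = 68.2°, so CQ runs at 1.6° + (180° − 68.2°) = 113.4° from the x-axis; with |CQ| = 16.4, Q = C + 16.4·(cos 113.4°, sin 113.4°) = (41.17, 16.38). CQ is perpendicular to QU; with |QU| = 13.2 on the left of CQ, U = Q + 13.2·(-0.9178, -0.3971) = (29.05, 11.14). Then |VU| = |U − V| = 31.12.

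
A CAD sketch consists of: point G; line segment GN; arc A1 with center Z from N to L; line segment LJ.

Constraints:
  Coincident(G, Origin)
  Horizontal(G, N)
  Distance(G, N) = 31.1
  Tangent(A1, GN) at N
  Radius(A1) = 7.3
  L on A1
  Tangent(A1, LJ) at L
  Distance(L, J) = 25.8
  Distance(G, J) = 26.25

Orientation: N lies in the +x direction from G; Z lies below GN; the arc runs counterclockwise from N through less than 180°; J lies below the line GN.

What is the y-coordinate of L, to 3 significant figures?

-3.09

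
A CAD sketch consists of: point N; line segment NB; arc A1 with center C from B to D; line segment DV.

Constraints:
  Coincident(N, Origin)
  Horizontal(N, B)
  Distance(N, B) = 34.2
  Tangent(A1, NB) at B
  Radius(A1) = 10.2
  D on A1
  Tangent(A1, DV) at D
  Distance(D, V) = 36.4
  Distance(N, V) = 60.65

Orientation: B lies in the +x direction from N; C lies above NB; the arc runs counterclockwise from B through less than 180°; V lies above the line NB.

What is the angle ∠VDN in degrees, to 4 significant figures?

94.31°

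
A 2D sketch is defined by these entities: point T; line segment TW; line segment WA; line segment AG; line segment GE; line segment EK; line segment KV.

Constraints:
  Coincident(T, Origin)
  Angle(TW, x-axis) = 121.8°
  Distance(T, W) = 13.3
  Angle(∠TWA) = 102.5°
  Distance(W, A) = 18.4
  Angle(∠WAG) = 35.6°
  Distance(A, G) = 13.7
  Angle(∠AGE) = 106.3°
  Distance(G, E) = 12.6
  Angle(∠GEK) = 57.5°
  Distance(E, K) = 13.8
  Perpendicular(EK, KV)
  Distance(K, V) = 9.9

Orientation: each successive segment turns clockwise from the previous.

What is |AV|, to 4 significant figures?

6.864

T is at the origin; TW runs at 121.8° with length 13.3, so W = (-7.009, 11.30). ∠TWA = 102.5° gives WA at 44.30° from the x-axis; with |WA| = 18.4, A = (6.160, 24.15). ∠WAG = 35.6° gives AG at -100.1° from the x-axis; with |AG| = 13.7, G = (3.758, 10.67). ∠AGE = 106.3° gives GE at -173.8° from the x-axis; with |GE| = 12.6, E = (-8.769, 9.306). ∠GEK = 57.5° gives EK at 63.70° from the x-axis; with |EK| = 13.8, K = (-2.654, 21.68). EK is perpendicular to KV, so KV runs at -26.30°; with |KV| = 9.9, V = (6.221, 17.29). Then |AV| = |V − A| = 6.864.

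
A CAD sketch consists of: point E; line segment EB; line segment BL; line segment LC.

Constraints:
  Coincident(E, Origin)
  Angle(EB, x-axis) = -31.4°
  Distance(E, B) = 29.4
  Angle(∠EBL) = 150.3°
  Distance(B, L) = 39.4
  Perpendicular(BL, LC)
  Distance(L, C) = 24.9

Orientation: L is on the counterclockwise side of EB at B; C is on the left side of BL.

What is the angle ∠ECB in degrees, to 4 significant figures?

23.25°

E is at the origin; EB runs at -31.4° with length 29.4, so B = 29.4·(cos -31.4°, sin -31.4°) = (25.09, -15.32). ∠EBL = 150.3°, so BL runs at -31.4° + (180° − 150.3°) = -1.700° from the x-axis; with |BL| = 39.4, L = B + 39.4·(cos -1.700°, sin -1.700°) = (64.48, -16.49). The perpendicularity gives LC at right angles to BL; with |LC| = 24.9 on the left of BL, C = L + 24.9·(0.02967, 0.9996) = (65.22, 8.403). Then cos ∠ECB = CE·CB / (|CE||CB|), giving 23.25°.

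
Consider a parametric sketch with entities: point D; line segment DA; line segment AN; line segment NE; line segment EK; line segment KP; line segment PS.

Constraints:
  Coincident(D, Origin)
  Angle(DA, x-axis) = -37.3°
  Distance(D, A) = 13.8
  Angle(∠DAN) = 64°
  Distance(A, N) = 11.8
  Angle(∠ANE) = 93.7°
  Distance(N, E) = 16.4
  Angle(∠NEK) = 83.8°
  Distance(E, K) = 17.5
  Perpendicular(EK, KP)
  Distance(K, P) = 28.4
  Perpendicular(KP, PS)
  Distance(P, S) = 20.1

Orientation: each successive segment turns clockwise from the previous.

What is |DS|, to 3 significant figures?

26.5

The perpendicularity gives KP at right angles to EK, so KP runs at -65.8°; with |KP| = 28.4, P = (19.7, -18.2). KP ⟂ PS, so PS runs at -156°; with |PS| = 20.1, S = (1.41, -26.5). Then |DS| = |S − D| = 26.5.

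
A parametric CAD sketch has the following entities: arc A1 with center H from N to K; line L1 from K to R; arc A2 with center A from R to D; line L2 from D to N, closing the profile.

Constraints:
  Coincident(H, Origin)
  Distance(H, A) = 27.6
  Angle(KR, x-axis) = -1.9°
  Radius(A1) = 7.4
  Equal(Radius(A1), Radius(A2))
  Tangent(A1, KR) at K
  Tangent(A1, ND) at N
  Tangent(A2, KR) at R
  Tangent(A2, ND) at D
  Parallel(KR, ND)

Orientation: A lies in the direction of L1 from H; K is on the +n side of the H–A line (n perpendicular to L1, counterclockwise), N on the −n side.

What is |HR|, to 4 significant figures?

28.57

Tangency of A1 to both parallel lines with radius 7.4 puts K and N at H ± 7.4·n: K = (0.2453, 7.396), N = (-0.2453, -7.396). Equal radii place R and D the same way about A: R = A + 7.4·n = (27.83, 6.481), D = A − 7.4·n = (27.34, -8.311). Then |HR| = |R − H| = 28.57.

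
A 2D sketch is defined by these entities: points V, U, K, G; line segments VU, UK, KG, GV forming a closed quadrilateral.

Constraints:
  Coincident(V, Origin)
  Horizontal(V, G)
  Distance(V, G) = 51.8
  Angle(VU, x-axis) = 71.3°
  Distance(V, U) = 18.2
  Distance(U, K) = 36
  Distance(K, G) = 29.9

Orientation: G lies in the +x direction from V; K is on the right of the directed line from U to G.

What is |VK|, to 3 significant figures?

28.3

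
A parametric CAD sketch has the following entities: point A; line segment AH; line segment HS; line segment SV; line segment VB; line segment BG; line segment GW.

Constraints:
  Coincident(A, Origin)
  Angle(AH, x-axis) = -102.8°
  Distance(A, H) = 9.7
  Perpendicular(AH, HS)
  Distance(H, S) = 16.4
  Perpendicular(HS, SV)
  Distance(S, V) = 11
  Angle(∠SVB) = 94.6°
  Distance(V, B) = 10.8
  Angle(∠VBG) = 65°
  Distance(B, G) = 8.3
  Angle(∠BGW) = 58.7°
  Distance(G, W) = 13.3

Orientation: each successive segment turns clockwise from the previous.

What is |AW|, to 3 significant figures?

17.5

A is at the origin; AH runs at -102.8° with length 9.7, so H = (-2.15, -9.46). AH is perpendicular to HS, so HS runs at 167°; with |HS| = 16.4, S = (-18.1, -5.83). HS is perpendicular to SV, so SV runs at 77.2°; with |SV| = 11.0, V = (-15.7, 4.90). ∠SVB = 94.6° gives VB at -8.20° from the x-axis; with |VB| = 10.8, B = (-5.01, 3.36). ∠VBG = 65.0° gives BG at -123° from the x-axis; with |BG| = 8.3, G = (-9.56, -3.58). ∠BGW = 58.7° gives GW at 116° from the x-axis; with |GW| = 13.3, W = (-15.3, 8.42). Then |AW| = |W − A| = 17.5.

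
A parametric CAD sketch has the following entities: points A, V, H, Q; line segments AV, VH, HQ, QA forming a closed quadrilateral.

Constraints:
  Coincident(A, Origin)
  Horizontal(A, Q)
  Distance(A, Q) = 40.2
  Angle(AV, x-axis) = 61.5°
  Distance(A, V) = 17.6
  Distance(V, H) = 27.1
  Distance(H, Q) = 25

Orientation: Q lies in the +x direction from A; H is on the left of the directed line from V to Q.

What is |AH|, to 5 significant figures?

41.785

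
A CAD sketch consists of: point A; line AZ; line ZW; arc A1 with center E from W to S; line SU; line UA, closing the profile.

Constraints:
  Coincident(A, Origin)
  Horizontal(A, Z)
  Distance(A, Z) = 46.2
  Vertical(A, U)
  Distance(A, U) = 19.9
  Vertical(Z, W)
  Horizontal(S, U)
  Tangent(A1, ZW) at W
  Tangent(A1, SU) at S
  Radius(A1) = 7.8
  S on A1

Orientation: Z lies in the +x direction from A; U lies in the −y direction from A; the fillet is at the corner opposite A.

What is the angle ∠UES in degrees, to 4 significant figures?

78.52°

A is at the origin; AZ is horizontal with |AZ| = 46.2 and Z on the +x side, so Z = (46.20, 0.000). A and U share the same x with |AU| = 19.9 and U on the −y side, so U = (0.000, -19.90). The virtual corner opposite A is at (46.20, -19.90). The tangent condition forces EW to be normal to ZW and A1 meets SU tangentially, so ES is at right angles to SU, with radius 7.8, so the center E sits 7.8 in from both sides at E = (38.40, -12.10). That places the tangent points at W = (46.20, -12.10) on ZW and S = (38.40, -19.90) on SU. Then cos ∠UES = EU·ES / (|EU||ES|), giving 78.52°.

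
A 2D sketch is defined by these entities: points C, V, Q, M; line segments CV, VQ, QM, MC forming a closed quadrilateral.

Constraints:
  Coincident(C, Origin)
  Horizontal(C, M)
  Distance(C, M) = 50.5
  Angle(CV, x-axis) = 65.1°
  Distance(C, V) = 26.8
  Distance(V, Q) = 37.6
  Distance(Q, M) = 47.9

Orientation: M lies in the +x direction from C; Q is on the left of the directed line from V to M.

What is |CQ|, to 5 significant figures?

62.545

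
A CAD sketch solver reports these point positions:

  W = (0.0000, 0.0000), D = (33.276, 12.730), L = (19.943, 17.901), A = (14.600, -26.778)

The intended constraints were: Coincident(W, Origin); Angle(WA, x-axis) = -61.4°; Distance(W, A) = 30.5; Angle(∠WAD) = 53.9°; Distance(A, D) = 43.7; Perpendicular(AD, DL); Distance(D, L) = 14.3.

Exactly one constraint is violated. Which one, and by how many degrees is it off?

Perpendicular(AD, DL) — off by 4.10°.

W = (0.00, 0.00) ✓; WA at -61.40° ✓; |WA| = 30.50 ✓; ∠WAD = 53.90° ✓; |AD| = 43.70 ✓; ∠(AD, DL) = 94.10° ✗; |DL| = 14.30 ✓.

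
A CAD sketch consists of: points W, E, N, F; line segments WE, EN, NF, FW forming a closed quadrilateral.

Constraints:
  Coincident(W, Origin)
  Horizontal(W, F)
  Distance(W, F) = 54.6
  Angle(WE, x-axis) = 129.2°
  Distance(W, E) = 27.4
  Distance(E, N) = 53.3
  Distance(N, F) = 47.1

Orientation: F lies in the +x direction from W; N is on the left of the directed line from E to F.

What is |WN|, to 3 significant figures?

52.3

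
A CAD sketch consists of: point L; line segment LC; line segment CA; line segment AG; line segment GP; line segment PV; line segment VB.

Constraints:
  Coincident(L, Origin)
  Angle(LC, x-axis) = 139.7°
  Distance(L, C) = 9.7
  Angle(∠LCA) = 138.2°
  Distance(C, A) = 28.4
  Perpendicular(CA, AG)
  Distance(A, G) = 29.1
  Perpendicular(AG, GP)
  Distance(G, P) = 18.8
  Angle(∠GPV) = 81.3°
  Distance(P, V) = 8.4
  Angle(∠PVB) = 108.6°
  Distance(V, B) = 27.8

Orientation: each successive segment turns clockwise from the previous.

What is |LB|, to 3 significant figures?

46.5

L is at the origin; LC runs at 139.7° with length 9.7, so C = (-7.40, 6.27). ∠LCA = 138.2° gives CA at 97.9° from the x-axis; with |CA| = 28.4, A = (-11.3, 34.4). CA ⟂ AG, so AG runs at 7.90°; with |AG| = 29.1, G = (17.5, 38.4). AG ⟂ GP, so GP runs at -82.1°; with |GP| = 18.8, P = (20.1, 19.8). ∠GPV = 81.3° gives PV at 179° from the x-axis; with |PV| = 8.4, V = (11.7, 19.9). ∠PVB = 108.6° gives VB at 108° from the x-axis; with |VB| = 27.8, B = (3.21, 46.4). Then |LB| = |B − L| = 46.5.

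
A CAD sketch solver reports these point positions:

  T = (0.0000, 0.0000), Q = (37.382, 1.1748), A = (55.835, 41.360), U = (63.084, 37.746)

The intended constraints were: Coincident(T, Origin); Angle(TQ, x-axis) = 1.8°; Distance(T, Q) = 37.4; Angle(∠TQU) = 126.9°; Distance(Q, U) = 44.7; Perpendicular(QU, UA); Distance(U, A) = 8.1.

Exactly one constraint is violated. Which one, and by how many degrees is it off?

Perpendicular(QU, UA) — off by 8.60°.

T = (0.00, 0.00) ✓; TQ at 1.800° ✓; |TQ| = 37.40 ✓; ∠TQU = 126.9° ✓; |QU| = 44.70 ✓; ∠(QU, UA) = 98.60° ✗; |UA| = 8.100 ✓.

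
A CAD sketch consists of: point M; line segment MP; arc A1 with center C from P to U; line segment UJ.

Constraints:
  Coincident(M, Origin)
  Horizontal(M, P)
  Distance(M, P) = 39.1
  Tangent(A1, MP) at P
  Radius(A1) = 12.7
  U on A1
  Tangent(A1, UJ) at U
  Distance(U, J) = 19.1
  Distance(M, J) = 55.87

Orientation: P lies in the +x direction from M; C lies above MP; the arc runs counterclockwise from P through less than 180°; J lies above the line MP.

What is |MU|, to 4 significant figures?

53.77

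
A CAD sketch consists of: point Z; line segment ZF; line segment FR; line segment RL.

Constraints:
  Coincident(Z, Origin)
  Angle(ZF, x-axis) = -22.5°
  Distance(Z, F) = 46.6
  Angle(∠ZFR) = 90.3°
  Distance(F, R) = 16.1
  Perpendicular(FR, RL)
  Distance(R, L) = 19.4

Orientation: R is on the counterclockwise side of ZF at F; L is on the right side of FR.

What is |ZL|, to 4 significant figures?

67.99

Z is at the origin; ZF runs at -22.5° with length 46.6, so F = 46.6·(cos -22.5°, sin -22.5°) = (43.05, -17.83). ∠ZFR = 90.3°, so FR runs at -22.5° + (180° − 90.3°) = 67.20° from the x-axis; with |FR| = 16.1, R = F + 16.1·(cos 67.20°, sin 67.20°) = (49.29, -2.991). The perpendicularity gives RL at right angles to FR; with |RL| = 19.4 on the right of FR, L = R + 19.4·(0.9219, -0.3875) = (67.18, -10.51). Then |ZL| = |L − Z| = 67.99.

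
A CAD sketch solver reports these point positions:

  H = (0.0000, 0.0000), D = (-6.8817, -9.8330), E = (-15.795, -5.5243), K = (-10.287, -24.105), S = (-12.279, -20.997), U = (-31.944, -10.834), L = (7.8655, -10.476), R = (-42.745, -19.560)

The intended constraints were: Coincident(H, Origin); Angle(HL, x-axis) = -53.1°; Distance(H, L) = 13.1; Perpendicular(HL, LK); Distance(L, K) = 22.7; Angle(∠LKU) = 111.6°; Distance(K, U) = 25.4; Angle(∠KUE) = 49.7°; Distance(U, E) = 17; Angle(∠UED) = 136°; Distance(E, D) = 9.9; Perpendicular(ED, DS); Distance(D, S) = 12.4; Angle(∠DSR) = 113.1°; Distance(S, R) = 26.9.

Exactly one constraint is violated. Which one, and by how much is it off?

Distance(S, R) = 26.9 — off by 3.60.

H = (0.00, 0.00) ✓; HL at -53.10° ✓; |HL| = 13.10 ✓; ∠(HL, LK) = 90.00° ✓; |LK| = 22.70 ✓; ∠LKU = 111.6° ✓; |KU| = 25.40 ✓; ∠KUE = 49.70° ✓; |UE| = 17.00 ✓; ∠UED = 136.0° ✓; |ED| = 9.900 ✓; ∠(ED, DS) = 90.00° ✓; |DS| = 12.40 ✓; ∠DSR = 113.1° ✓; |SR| = 30.50 ✗.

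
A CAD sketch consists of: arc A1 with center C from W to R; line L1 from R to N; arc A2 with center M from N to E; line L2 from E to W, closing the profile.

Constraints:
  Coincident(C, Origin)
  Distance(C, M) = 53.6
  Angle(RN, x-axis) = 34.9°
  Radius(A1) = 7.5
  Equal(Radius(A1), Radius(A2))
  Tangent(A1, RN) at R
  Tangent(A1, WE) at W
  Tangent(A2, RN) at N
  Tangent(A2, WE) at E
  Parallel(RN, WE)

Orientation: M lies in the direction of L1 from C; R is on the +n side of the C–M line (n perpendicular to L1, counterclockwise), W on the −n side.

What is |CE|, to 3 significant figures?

54.1

Tangency of A1 to both parallel lines with radius 7.5 puts R and W at C ± 7.5·n: R = (-4.29, 6.15), W = (4.29, -6.15). Equal radii place N and E the same way about M: N = M + 7.5·n = (39.7, 36.8), E = M − 7.5·n = (48.3, 24.5). Then |CE| = |E − C| = 54.1.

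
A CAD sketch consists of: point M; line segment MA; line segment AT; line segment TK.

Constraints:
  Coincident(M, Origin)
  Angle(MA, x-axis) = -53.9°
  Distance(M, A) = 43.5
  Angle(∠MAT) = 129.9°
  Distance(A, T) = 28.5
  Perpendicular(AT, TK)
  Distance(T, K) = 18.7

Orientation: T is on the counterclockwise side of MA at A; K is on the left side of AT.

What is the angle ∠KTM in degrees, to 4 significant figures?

59.39°

M is at the origin; MA runs at -53.9° with length 43.5, so A = 43.5·(cos -53.9°, sin -53.9°) = (25.63, -35.15). ∠MAT = 129.9°, so AT runs at -53.9° + (180° − 129.9°) = -3.800° from the x-axis; with |AT| = 28.5, T = A + 28.5·(cos -3.800°, sin -3.800°) = (54.07, -37.04). AT ⟂ TK; with |TK| = 18.7 on the left of AT, K = T + 18.7·(0.06627, 0.9978) = (55.31, -18.38). Then cos ∠KTM = TK·TM / (|TK||TM|), giving 59.39°.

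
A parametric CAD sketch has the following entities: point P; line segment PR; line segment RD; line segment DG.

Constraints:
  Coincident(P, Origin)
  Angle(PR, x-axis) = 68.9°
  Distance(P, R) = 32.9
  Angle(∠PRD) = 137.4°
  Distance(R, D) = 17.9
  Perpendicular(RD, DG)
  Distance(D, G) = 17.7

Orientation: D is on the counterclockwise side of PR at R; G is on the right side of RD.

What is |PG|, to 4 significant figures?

58.06

∠PRD = 137.4°, so RD runs at 68.9° + (180° − 137.4°) = 111.5° from the x-axis; with |RD| = 17.9, D = R + 17.9·(cos 111.5°, sin 111.5°) = (5.284, 47.35). RD is perpendicular to DG; with |DG| = 17.7 on the right of RD, G = D + 17.7·(0.9304, 0.3665) = (21.75, 53.84). Then |PG| = |G − P| = 58.06.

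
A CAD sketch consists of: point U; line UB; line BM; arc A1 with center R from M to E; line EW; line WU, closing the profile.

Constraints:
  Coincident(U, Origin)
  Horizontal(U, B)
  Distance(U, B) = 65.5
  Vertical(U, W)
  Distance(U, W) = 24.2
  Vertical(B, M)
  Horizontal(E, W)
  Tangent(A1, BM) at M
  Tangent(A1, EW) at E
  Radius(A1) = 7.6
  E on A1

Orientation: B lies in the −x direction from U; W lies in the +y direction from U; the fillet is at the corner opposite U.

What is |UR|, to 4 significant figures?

60.23

U is at the origin; UB is horizontal with |UB| = 65.5 and B on the −x side, so B = (-65.50, 0.000). U and W share the same x with |UW| = 24.2 and W on the +y side, so W = (0.000, 24.20). The virtual corner opposite U is at (-65.50, 24.20). Tangency of A1 to BM means the radius RM is perpendicular to BM and A1 meets EW tangentially, so RE is at right angles to EW, with radius 7.6, so the center R sits 7.6 in from both sides at R = (-57.90, 16.60). Then |UR| = |R − U| = 60.23.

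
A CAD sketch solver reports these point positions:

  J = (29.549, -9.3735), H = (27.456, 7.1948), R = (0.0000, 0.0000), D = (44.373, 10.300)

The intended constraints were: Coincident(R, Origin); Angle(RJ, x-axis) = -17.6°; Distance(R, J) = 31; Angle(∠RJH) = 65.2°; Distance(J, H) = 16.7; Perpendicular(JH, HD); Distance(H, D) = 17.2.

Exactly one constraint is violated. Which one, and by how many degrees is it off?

Perpendicular(JH, HD) — off by 3.20°.

R = (0.00, 0.00) ✓; RJ at -17.60° ✓; |RJ| = 31.00 ✓; ∠RJH = 65.20° ✓; |JH| = 16.70 ✓; ∠(JH, HD) = 86.80° ✗; |HD| = 17.20 ✓.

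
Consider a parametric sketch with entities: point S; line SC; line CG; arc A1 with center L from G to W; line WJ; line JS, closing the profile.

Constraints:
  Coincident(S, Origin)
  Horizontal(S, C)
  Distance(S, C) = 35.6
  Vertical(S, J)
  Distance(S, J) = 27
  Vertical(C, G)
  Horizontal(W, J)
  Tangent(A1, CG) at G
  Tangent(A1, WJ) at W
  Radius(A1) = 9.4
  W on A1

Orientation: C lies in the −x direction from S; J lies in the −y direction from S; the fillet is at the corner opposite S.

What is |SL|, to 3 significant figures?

31.6

S is at the origin; SC is horizontal with |SC| = 35.6 and C on the −x side, so C = (-35.6, 0.00). SJ is vertical with |SJ| = 27.0 and J on the −y side, so J = (0.00, -27.0). The virtual corner opposite S is at (-35.6, -27.0). The tangent condition forces LG to be normal to CG and tangency of A1 to WJ means the radius LW is perpendicular to WJ, with radius 9.4, so the center L sits 9.4 in from both sides at L = (-26.2, -17.6). Then |SL| = |L − S| = 31.6.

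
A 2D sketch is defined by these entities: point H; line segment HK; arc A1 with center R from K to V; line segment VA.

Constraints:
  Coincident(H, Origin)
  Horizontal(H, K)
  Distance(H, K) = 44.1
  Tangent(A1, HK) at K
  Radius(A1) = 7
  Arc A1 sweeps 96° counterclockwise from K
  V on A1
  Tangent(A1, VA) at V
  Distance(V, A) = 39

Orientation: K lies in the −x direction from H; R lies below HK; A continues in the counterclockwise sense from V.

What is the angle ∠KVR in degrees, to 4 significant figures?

42.00°

A1 meets HK tangentially, so RK is at right angles to HK, so R = K + (0, -7) = (-44.10, -7.000). On A1, K sits at bearing 90° from R; a 96° counterclockwise sweep puts V at bearing 186°, so V = R + 7.0·(cos 186°, sin 186°) = (-51.06, -7.732). Then cos ∠KVR = VK·VR / (|VK||VR|), giving 42.00°.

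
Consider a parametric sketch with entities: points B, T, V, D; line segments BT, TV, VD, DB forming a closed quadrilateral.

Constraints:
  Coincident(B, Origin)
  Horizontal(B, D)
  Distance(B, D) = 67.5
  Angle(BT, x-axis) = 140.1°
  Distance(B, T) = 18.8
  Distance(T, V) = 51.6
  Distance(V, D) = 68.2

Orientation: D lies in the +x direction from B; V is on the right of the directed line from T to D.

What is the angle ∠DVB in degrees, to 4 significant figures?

73.86°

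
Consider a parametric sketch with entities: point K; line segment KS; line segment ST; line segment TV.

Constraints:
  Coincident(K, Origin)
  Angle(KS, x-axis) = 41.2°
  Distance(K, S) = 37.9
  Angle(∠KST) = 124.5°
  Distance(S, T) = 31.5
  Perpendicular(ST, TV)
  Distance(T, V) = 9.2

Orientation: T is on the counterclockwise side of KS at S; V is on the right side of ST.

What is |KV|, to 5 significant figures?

66.636

K is at the origin; KS runs at 41.2° with length 37.9, so S = 37.9·(cos 41.2°, sin 41.2°) = (28.517, 24.964). ∠KST = 124.5°, so ST runs at 41.2° + (180° − 124.5°) = 96.700° from the x-axis; with |ST| = 31.5, T = S + 31.5·(cos 96.700°, sin 96.700°) = (24.841, 56.249). ST ⟂ TV; with |TV| = 9.2 on the right of ST, V = T + 9.2·(0.99317, 0.11667) = (33.979, 57.323). Then |KV| = |V − K| = 66.636.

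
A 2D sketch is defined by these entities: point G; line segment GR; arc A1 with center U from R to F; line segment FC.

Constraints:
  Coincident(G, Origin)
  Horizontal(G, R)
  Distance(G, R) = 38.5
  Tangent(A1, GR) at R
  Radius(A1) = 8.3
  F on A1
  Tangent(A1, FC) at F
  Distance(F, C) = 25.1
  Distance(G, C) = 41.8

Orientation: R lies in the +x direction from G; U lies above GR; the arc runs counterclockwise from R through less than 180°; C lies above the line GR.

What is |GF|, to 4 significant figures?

46.61

Checks: G = (0.00, 0.00) ✓; |UF| = 8.300 ✓; ∠(UF, FC) = 90.00° ✓; |FC| = 25.10 ✓; |GC| = 41.80 ✓.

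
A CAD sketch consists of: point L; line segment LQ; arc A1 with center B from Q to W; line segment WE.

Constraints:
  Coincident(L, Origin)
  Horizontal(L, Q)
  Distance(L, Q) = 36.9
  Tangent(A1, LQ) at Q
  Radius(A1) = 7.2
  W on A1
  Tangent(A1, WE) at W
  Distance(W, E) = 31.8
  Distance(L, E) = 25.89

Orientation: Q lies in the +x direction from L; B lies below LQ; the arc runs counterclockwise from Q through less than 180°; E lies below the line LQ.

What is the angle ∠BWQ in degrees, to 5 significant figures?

67.869°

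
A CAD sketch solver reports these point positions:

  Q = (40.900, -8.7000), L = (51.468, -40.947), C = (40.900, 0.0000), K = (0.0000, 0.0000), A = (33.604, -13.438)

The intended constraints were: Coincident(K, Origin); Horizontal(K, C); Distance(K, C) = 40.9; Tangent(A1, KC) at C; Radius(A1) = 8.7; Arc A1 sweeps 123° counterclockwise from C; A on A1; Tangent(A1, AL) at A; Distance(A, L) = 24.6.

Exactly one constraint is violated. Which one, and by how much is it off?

Distance(A, L) = 24.6 — off by 8.20.

K = (0.00, 0.00) ✓; K.y = 0.00, C.y = 0.00 ✓; |KC| = 40.90 ✓; ∠(QC, CK) = 90.00° ✓; |QC| = 8.700 ✓; bearing(Q→A) − bearing(Q→C) = 123.0° ✓; |QA| = 8.699 ✓; ∠(QA, AL) = 90.00° ✓; |AL| = 32.80 ✗.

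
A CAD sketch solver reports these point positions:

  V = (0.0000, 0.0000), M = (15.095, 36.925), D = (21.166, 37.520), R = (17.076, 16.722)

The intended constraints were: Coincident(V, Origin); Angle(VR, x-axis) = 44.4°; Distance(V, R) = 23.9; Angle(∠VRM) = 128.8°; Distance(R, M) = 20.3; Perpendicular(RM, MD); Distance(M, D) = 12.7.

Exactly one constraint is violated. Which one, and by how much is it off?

Distance(M, D) = 12.7 — off by 6.60.

V = (0.00, 0.00) ✓; VR at 44.40° ✓; |VR| = 23.90 ✓; ∠VRM = 128.8° ✓; |RM| = 20.30 ✓; ∠(RM, MD) = 90.00° ✓; |MD| = 6.100 ✗.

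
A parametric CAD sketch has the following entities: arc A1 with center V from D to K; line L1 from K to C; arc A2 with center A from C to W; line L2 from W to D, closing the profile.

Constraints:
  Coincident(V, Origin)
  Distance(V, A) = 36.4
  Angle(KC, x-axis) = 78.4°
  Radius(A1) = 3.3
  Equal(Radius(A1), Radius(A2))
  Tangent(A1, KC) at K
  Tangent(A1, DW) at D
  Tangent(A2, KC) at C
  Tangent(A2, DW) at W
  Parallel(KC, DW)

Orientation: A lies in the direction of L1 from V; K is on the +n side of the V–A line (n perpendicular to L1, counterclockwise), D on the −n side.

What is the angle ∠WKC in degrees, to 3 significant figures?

10.3°

The slot axis is L1's direction at 78.4°, so u = (cos 78.4°, sin 78.4°) = (0.201, 0.980) and n = (−sin 78.4°, cos 78.4°) = (-0.980, 0.201). V is at the origin and A lies 36.4 along u from V, so A = 36.4·u = (7.32, 35.7). Tangency of A1 to both parallel lines with radius 3.3 puts K and D at V ± 3.3·n: K = (-3.23, 0.664), D = (3.23, -0.664). Equal radii place C and W the same way about A: C = A + 3.3·n = (4.09, 36.3), W = A − 3.3·n = (10.6, 35.0). Then cos ∠WKC = KW·KC / (|KW||KC|), giving 10.3°.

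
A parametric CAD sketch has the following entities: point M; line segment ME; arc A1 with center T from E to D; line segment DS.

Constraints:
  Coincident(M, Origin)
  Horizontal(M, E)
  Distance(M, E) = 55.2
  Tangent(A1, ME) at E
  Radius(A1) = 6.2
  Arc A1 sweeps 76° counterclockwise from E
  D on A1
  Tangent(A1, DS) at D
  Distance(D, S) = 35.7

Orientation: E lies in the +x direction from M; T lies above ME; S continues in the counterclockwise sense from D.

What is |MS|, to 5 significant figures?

80.168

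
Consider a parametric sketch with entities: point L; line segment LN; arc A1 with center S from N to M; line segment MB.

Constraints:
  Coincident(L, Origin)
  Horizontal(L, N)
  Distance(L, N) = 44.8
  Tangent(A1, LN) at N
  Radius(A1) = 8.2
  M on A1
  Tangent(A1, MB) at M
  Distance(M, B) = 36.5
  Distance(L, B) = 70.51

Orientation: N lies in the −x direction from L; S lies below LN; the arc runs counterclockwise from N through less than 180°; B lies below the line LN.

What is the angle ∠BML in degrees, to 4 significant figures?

101.4°

Checks: |SM| = 8.200 ✓; ∠(SM, MB) = 90.00° ✓; |MB| = 36.50 ✓; |LB| = 70.51 ✓.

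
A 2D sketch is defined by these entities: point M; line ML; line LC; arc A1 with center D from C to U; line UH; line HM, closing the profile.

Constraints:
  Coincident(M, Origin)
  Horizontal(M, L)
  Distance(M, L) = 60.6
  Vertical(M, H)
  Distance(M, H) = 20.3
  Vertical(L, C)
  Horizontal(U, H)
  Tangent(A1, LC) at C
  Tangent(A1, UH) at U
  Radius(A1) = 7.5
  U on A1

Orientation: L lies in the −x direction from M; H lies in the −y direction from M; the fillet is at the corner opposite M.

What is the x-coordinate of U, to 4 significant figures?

-53.10

The virtual corner opposite M is at (-60.60, -20.30). A1 meets LC tangentially, so DC is at right angles to LC and A1 meets UH tangentially, so DU is at right angles to UH, with radius 7.5, so the center D sits 7.5 in from both sides at D = (-53.10, -12.80). That places the tangent points at C = (-60.60, -12.80) on LC and U = (-53.10, -20.30) on UH. So U.x = -53.10.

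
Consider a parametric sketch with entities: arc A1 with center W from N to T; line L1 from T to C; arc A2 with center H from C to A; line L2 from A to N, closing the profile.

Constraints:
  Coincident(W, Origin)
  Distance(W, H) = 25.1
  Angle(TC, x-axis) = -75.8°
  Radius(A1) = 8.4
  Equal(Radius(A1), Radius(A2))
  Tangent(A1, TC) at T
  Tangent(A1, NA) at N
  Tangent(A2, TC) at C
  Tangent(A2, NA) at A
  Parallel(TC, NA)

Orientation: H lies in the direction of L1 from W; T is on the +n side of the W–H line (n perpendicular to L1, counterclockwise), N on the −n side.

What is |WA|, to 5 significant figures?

26.468

The slot axis is L1's direction at -75.8°, so u = (cos -75.8°, sin -75.8°) = (0.24531, -0.96945) and n = (−sin -75.8°, cos -75.8°) = (0.96945, 0.24531). W is at the origin and H lies 25.1 along u from W, so H = 25.1·u = (6.1572, -24.333). Tangency of A1 to both parallel lines with radius 8.4 puts T and N at W ± 8.4·n: T = (8.1433, 2.0606), N = (-8.1433, -2.0606). Equal radii place C and A the same way about H: C = H + 8.4·n = (14.301, -22.272), A = H − 8.4·n = (-1.9861, -26.394). Then |WA| = |A − W| = 26.468.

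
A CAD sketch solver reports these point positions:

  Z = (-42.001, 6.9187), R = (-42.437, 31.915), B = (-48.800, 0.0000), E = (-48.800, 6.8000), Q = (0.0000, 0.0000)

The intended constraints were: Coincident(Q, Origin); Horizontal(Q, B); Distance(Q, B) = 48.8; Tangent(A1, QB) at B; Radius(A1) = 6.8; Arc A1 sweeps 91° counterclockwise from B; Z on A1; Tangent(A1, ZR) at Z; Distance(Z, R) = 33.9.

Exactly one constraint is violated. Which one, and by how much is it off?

Distance(Z, R) = 33.9 — off by 8.90.

Q = (0.00, 0.00) ✓; Q.y = 0.00, B.y = 0.00 ✓; |QB| = 48.80 ✓; ∠(EB, BQ) = 90.00° ✓; |EB| = 6.800 ✓; bearing(E→Z) − bearing(E→B) = 91.00° ✓; |EZ| = 6.800 ✓; ∠(EZ, ZR) = 90.00° ✓; |ZR| = 25.00 ✗.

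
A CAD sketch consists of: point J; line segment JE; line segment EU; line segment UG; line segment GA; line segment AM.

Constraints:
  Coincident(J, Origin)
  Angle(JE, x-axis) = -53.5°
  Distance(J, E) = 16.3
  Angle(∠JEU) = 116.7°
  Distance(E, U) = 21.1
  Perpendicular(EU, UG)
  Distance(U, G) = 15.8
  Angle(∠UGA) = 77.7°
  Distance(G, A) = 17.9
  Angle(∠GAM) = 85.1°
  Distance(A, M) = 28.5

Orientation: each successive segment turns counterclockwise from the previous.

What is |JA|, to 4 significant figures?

11.23

J is at the origin; JE runs at -53.5° with length 16.3, so E = (9.696, -13.10). ∠JEU = 116.7° gives EU at 9.800° from the x-axis; with |EU| = 21.1, U = (30.49, -9.511). EU ⟂ UG, so UG runs at 99.80°; with |UG| = 15.8, G = (27.80, 6.058). ∠UGA = 77.7° gives GA at -157.9° from the x-axis; with |GA| = 17.9, A = (11.21, -0.6764). Then |JA| = |A − J| = 11.23.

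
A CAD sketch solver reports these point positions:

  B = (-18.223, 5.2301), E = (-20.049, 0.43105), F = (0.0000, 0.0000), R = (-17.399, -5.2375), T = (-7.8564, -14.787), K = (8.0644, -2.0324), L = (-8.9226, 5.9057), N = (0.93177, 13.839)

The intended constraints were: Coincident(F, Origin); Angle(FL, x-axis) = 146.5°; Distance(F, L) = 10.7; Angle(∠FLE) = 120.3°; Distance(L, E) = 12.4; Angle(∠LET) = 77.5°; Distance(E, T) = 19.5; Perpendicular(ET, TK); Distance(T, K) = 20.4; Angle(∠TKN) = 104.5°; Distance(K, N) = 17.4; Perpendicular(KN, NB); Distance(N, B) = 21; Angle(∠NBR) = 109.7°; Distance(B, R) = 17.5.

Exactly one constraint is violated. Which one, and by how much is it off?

Distance(B, R) = 17.5 — off by 7.00.

F = (0.00, 0.00) ✓; FL at 146.5° ✓; |FL| = 10.70 ✓; ∠FLE = 120.3° ✓; |LE| = 12.40 ✓; ∠LET = 77.50° ✓; |ET| = 19.50 ✓; ∠(ET, TK) = 90.00° ✓; |TK| = 20.40 ✓; ∠TKN = 104.5° ✓; |KN| = 17.40 ✓; ∠(KN, NB) = 90.00° ✓; |NB| = 21.00 ✓; ∠NBR = 109.7° ✓; |BR| = 10.50 ✗.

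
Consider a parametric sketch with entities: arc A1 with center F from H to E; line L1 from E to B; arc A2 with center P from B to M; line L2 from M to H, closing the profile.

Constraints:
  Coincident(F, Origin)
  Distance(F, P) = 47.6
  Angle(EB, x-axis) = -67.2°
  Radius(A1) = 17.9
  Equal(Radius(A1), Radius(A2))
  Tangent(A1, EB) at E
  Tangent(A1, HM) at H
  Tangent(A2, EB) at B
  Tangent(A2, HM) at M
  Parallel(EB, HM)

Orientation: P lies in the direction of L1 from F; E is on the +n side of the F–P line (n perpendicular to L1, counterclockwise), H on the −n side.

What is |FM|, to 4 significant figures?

50.85

Tangency of A1 to both parallel lines with radius 17.9 puts E and H at F ± 17.9·n: E = (16.50, 6.937), H = (-16.50, -6.937). Equal radii place B and M the same way about P: B = P + 17.9·n = (34.95, -36.94), M = P − 17.9·n = (1.944, -50.82). Then |FM| = |M − F| = 50.85.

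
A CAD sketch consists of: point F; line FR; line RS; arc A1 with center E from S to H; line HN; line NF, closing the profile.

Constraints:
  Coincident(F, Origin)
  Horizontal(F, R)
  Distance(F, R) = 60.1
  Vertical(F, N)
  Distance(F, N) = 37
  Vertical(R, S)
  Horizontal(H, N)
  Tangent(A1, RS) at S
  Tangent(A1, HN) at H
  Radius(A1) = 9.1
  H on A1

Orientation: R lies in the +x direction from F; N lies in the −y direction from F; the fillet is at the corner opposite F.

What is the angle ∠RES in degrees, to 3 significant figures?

71.9°

F is at the origin; F and R share the same y with |FR| = 60.1 and R on the +x side, so R = (60.1, 0.00). F and N share the same x with |FN| = 37.0 and N on the −y side, so N = (0.00, -37.0). The virtual corner opposite F is at (60.1, -37.0). The tangent condition forces ES to be normal to RS and since A1 is tangent to HN there, EH ⟂ HN, with radius 9.1, so the center E sits 9.1 in from both sides at E = (51.0, -27.9). That places the tangent points at S = (60.1, -27.9) on RS and H = (51.0, -37.0) on HN. Then cos ∠RES = ER·ES / (|ER||ES|), giving 71.9°.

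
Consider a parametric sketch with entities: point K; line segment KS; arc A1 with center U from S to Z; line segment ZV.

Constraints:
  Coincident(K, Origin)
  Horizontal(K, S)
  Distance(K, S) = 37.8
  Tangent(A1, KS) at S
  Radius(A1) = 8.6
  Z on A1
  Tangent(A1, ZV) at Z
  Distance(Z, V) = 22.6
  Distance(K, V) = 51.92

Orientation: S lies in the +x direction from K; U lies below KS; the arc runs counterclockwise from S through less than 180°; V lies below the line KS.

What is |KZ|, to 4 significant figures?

32.62

Checks: |UZ| = 8.600 ✓; ∠(UZ, ZV) = 90.00° ✓; |ZV| = 22.60 ✓; |KV| = 51.92 ✓.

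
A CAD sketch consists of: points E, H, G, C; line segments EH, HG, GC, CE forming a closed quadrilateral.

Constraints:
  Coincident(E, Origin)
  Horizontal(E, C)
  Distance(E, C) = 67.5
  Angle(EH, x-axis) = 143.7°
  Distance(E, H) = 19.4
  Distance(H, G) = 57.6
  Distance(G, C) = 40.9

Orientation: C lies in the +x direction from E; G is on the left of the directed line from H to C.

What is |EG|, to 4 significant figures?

48.94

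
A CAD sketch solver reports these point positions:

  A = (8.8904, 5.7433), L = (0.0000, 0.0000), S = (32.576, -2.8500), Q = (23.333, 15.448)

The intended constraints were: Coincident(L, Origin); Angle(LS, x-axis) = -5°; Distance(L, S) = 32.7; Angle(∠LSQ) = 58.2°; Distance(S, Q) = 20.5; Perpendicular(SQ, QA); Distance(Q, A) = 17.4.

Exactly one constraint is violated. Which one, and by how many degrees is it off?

Perpendicular(SQ, QA) — off by 7.10°.

L = (0.00, 0.00) ✓; LS at -5.000° ✓; |LS| = 32.70 ✓; ∠LSQ = 58.20° ✓; |SQ| = 20.50 ✓; ∠(SQ, QA) = 97.10° ✗; |QA| = 17.40 ✓.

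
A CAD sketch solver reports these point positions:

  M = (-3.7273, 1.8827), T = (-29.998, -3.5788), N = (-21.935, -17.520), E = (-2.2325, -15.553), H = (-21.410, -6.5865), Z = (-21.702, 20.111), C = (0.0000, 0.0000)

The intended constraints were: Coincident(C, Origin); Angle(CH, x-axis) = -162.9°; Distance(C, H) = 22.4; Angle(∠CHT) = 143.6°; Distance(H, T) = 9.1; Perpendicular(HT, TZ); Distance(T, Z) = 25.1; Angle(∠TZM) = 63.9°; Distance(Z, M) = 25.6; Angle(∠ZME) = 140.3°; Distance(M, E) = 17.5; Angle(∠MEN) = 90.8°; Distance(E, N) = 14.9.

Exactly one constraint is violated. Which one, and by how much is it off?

Distance(E, N) = 14.9 — off by 4.90.

C = (0.00, 0.00) ✓; CH at -162.9° ✓; |CH| = 22.40 ✓; ∠CHT = 143.6° ✓; |HT| = 9.099 ✓; ∠(HT, TZ) = 90.00° ✓; |TZ| = 25.10 ✓; ∠TZM = 63.90° ✓; |ZM| = 25.60 ✓; ∠ZME = 140.3° ✓; |ME| = 17.50 ✓; ∠MEN = 90.80° ✓; |EN| = 19.80 ✗.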